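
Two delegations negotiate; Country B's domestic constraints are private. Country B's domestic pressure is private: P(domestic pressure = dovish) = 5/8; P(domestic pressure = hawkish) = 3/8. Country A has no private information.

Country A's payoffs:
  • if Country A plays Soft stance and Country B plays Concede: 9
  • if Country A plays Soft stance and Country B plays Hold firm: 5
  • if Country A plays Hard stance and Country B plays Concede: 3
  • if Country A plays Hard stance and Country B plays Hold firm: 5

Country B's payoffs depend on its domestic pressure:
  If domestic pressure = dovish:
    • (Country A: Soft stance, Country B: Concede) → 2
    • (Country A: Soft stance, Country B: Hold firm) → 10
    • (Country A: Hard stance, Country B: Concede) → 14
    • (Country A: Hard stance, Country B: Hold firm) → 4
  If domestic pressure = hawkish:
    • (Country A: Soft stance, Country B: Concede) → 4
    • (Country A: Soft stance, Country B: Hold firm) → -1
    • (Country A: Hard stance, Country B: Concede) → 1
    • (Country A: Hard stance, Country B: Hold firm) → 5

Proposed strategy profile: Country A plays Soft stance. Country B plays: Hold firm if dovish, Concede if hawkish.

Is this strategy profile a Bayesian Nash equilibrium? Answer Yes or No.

Country A plays Soft stance: E[Soft stance] = 5/8·(5) + 3/8·(9) = 13/2; E[Hard stance] = 17/4. Best-responding. ✓
Country B (domestic pressure dovish), facing Soft stance: Concede gives 2, Hold firm gives 10. Proposed Hold firm is best. ✓
Country B (domestic pressure hawkish), facing Soft stance: Concede gives 4, Hold firm gives -1. Proposed Concede is best. ✓

Yes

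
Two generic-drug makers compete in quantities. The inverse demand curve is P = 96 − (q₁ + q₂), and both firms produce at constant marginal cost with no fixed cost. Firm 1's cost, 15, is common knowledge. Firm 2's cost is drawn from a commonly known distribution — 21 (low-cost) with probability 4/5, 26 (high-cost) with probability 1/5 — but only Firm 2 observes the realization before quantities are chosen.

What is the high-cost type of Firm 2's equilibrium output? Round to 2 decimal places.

20.33

Each type of Firm 2 best-responds to q₁; Firm 1 best-responds to the expected q₂ over Firm 2's types.
Firm 2 with cost c maximizes (96 − (q₁+q₂) − c)·q₂, giving q₂(c) = (96 − c − q₁)/2.
E[c₂] = 4/5·21 + 1/5·26 = 22
Firm 1's FOC against E[q₂] yields q₁ = (96 − 2·15 + E[c₂])/3 = (96 − 30 + 22)/3 = 29.3333.
q₂(high-cost) = (96 − 26 − 29.3333)/2 = 20.3333.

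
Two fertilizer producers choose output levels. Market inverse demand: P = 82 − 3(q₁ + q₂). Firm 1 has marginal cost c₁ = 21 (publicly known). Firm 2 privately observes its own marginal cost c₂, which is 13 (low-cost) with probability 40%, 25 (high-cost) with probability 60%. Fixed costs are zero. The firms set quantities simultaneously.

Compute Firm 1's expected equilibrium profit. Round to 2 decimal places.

134.22

Type-c best response for Firm 2: q₂(c) = (82 − c)/6 − q₁/2.
Firm 1 maximizes expected profit; its first-order condition is 82 − 6q₁ − 3E[q₂] − 21 = 0.
Substituting E[q₂] and solving: E[c₂] = 20.2, so q₁ = (82 − 2·21 + 20.2)/9 = 6.68889.
E[P] = 82 − 3·(q₁ + E[q₂]) = 41.0667; Firm 1's expected profit = (E[P] − 21)·q₁ = (41.0667 − 21)·6.68889 = 134.224.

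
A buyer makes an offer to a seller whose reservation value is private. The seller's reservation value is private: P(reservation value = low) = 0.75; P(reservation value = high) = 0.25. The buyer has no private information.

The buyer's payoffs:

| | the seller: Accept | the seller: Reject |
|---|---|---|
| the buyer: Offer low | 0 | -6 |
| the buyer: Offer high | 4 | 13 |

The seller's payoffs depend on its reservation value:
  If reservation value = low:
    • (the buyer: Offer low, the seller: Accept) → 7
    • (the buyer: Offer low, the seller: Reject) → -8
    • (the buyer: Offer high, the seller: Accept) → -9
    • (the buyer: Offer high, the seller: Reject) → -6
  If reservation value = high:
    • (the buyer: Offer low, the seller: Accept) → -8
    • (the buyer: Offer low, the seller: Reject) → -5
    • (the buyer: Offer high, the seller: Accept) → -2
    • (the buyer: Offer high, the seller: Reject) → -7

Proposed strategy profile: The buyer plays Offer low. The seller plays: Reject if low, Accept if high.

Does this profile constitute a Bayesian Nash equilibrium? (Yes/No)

The buyer plays Offer low: E[Offer low] = 0.75·(-6) + 0.25·(0) = -4.5; E[Offer high] = 10.75. Not best-responding. ✗
The seller (reservation value low), facing Offer low: Accept gives 7, Reject gives -8. Proposed Reject is not best — profitable deviation exists. ✗
The seller (reservation value high), facing Offer low: Accept gives -8, Reject gives -5. Proposed Accept is not best — profitable deviation exists. ✗

No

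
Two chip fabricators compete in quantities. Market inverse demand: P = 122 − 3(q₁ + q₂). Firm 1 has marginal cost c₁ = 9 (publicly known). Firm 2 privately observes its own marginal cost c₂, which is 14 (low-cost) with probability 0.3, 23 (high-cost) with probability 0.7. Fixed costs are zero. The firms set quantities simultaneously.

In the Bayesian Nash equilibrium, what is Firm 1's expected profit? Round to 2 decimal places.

572.24

Type-c best response for Firm 2: q₂(c) = (122 − c)/6 − q₁/2.
Firm 1 maximizes expected profit; its first-order condition is 122 − 6q₁ − 3E[q₂] − 9 = 0.
Substituting E[q₂] and solving: E[c₂] = 20.3, so q₁ = (122 − 2·9 + 20.3)/9 = 13.8111.
E[P] = 122 − 3·(q₁ + E[q₂]) = 50.4333; Firm 1's expected profit = (E[P] − 9)·q₁ = (50.4333 − 9)·13.8111 = 572.24.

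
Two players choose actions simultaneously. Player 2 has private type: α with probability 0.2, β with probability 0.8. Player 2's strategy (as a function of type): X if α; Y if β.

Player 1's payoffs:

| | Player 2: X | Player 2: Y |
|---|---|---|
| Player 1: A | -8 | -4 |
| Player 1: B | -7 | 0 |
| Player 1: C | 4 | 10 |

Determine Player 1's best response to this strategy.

C

E[A] = 0.2·(-8) + 0.8·(-4) = -4.8
E[B] = 0.2·(-7) + 0.8·(0) = -1.4
E[C] = 0.2·(4) + 0.8·(10) = 8.8
Best response: C (8.8 is the largest).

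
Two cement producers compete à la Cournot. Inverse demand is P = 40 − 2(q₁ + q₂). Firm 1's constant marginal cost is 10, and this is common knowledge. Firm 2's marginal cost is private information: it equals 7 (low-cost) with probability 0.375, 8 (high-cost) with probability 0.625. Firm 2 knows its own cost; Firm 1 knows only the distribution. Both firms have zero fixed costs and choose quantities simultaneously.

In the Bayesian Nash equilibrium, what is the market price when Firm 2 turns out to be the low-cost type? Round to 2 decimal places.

Type-c best response for Firm 2: q₂(c) = (40 − c)/4 − q₁/2.
Firm 1 maximizes expected profit; its first-order condition is 40 − 4q₁ − 2E[q₂] − 10 = 0.
Substituting E[q₂] and solving: E[c₂] = 7.625, so q₁ = (40 − 2·10 + 7.625)/6 = 4.60417.
q₂(low-cost) = 5.94792, so P = 40 − 2·(4.60417 + 5.94792) = 18.8958.

18.90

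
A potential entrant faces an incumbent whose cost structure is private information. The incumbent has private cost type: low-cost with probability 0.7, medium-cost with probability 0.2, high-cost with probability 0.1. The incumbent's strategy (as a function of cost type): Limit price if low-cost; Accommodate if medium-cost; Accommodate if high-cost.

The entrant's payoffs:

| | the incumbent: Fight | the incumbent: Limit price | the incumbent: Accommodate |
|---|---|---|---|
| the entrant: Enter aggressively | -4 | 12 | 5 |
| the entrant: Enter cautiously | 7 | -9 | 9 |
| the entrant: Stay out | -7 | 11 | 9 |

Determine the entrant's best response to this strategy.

Stay out

Compute the entrant's expected payoff for each action, taking the expectation over the incumbent's type.
E[Enter aggressively] = 0.7·(12) + 0.2·(5) + 0.1·(5) = 9.9
E[Enter cautiously] = 0.7·(-9) + 0.2·(9) + 0.1·(9) = -3.6
E[Stay out] = 0.7·(11) + 0.2·(9) + 0.1·(9) = 10.4
Best response: Stay out (10.4 is the largest).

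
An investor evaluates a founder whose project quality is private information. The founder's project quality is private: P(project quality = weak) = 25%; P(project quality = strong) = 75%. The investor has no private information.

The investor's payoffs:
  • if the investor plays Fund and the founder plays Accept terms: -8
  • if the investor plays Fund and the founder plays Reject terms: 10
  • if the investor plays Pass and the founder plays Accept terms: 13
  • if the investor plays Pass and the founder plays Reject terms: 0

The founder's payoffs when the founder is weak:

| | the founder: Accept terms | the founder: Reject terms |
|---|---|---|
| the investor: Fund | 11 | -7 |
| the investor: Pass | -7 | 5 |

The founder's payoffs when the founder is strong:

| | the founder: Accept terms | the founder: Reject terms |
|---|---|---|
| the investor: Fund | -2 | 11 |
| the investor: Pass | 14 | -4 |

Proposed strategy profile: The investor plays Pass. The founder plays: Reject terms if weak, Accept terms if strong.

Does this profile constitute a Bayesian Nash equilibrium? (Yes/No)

The investor plays Pass: E[Pass] = 0.25·(0) + 0.75·(13) = 9.75; E[Fund] = -3.5. Best-responding. ✓
The founder (project quality weak), facing Pass: Accept terms gives -7, Reject terms gives 5. Proposed Reject terms is best. ✓
The founder (project quality strong), facing Pass: Accept terms gives 14, Reject terms gives -4. Proposed Accept terms is best. ✓

Yes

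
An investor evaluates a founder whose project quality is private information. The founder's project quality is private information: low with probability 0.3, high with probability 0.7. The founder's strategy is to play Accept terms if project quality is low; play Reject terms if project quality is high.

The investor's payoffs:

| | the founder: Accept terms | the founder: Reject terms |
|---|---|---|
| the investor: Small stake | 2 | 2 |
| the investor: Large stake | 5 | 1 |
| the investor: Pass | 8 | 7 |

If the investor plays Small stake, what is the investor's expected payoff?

Take the expectation over the founder's project quality, weighting each type's action by its prior probability.
E[Small stake] = 0.3·2 + 0.7·2 = 0.6 + 1.4 = 2

2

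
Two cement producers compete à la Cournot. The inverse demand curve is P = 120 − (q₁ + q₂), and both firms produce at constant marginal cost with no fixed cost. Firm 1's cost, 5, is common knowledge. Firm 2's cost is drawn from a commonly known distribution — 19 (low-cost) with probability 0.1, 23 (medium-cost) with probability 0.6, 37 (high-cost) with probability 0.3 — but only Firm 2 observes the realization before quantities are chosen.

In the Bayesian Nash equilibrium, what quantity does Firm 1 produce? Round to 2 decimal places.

45.60

Type-c best response for Firm 2: q₂(c) = (120 − c)/2 − q₁/2.
Firm 1 maximizes expected profit; its first-order condition is 120 − 2q₁ − E[q₂] − 5 = 0.
Substituting E[q₂] and solving: E[c₂] = 26.8, so q₁ = (120 − 2·5 + 26.8)/3 = 45.6.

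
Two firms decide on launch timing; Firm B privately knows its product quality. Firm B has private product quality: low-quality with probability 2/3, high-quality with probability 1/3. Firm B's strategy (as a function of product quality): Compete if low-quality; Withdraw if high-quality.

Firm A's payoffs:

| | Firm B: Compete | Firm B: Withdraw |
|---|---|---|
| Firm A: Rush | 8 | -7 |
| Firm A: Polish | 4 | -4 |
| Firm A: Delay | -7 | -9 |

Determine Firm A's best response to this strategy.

Rush

E[Rush] = 2/3·(8) + 1/3·(-7) = 3
E[Polish] = 2/3·(4) + 1/3·(-4) = 4/3
E[Delay] = 2/3·(-7) + 1/3·(-9) = -23/3
Best response: Rush (3 is the largest).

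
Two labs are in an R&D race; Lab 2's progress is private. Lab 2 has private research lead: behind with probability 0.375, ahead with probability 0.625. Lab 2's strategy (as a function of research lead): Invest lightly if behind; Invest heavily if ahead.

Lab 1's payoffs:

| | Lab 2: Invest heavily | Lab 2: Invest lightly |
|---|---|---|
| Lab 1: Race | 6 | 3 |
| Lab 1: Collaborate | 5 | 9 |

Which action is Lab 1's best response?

E[Race] = 0.375·(3) + 0.625·(6) = 4.875
E[Collaborate] = 0.375·(9) + 0.625·(5) = 6.5
Best response: Collaborate (6.5 is the largest).

Collaborate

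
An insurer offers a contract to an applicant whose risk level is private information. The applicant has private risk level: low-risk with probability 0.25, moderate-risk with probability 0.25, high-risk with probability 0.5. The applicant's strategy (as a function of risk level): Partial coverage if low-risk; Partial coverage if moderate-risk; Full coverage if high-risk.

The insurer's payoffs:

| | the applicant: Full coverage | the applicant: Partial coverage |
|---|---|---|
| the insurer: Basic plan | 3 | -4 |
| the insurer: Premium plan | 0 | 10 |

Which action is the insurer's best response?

Premium plan

E[Basic plan] = 0.25·(-4) + 0.25·(-4) + 0.5·(3) = -0.5
E[Premium plan] = 0.25·(10) + 0.25·(10) + 0.5·(0) = 5
Best response: Premium plan (5 is the largest).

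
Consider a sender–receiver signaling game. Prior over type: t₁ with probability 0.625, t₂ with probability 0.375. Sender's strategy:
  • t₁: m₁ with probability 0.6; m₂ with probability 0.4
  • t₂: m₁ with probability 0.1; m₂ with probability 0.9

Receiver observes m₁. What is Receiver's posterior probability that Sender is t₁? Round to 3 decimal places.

0.909

P(m₁) = 0.625·0.6 + 0.375·0.1 = 0.4125
P(t₁ | m₁) = (0.625·0.6) / 0.4125 = 0.375 / 0.4125 = 0.909091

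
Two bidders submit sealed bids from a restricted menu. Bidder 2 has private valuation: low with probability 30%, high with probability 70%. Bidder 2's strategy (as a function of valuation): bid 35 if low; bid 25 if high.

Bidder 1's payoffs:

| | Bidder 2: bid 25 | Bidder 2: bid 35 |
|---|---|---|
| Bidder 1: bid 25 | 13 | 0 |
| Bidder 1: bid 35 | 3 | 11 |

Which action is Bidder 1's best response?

bid 25

E[bid 25] = 0.3·(0) + 0.7·(13) = 9.1
E[bid 35] = 0.3·(11) + 0.7·(3) = 5.4
Best response: bid 25 (9.1 is the largest).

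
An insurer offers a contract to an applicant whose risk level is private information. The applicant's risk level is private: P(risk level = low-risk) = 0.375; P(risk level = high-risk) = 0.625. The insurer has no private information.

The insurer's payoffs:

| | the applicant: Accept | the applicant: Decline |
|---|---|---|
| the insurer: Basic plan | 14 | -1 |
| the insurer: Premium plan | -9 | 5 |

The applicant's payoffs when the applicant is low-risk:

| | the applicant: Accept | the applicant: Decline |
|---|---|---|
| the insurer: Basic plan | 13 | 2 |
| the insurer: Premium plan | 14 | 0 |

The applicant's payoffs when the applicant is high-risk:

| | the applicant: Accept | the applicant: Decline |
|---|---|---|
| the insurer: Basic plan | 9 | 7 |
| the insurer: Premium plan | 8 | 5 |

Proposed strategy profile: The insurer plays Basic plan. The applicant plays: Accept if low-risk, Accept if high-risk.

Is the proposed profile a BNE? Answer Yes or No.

The insurer plays Basic plan: E[Basic plan] = 0.375·(14) + 0.625·(14) = 14; E[Premium plan] = -9. Best-responding. ✓
The applicant (risk level low-risk), facing Basic plan: Accept gives 13, Decline gives 2. Proposed Accept is best. ✓
The applicant (risk level high-risk), facing Basic plan: Accept gives 9, Decline gives 7. Proposed Accept is best. ✓

Yes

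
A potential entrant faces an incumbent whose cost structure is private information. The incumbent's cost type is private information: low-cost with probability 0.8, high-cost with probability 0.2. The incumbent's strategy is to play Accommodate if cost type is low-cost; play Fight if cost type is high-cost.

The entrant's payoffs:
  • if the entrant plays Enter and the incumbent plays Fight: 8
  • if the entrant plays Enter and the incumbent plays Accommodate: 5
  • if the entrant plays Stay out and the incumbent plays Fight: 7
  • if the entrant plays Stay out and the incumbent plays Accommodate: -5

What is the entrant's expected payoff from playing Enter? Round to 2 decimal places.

Take the expectation over the incumbent's cost type, weighting each type's action by its prior probability.
E[Enter] = 0.8·5 + 0.2·8 = 4 + 1.6 = 5.6

5.60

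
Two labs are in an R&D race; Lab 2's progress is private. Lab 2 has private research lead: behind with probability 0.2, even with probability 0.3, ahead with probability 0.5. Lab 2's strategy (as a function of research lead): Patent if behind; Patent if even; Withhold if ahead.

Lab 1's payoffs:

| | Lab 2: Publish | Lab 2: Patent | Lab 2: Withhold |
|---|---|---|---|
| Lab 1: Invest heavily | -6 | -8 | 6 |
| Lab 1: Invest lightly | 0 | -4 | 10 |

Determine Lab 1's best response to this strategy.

Invest lightly

E[Invest heavily] = 0.2·(-8) + 0.3·(-8) + 0.5·(6) = -1
E[Invest lightly] = 0.2·(-4) + 0.3·(-4) + 0.5·(10) = 3
Best response: Invest lightly (3 is the largest).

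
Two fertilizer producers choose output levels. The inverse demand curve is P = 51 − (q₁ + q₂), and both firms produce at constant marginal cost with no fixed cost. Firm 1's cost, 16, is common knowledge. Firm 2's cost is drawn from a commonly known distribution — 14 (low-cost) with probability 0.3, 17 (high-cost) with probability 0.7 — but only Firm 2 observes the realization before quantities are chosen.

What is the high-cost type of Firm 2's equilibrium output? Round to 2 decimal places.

11.15

Firm 2 with cost c maximizes (51 − (q₁+q₂) − c)·q₂, giving q₂(c) = (51 − c − q₁)/2.
E[c₂] = 0.3·14 + 0.7·17 = 16.1
Firm 1's FOC against E[q₂] yields q₁ = (51 − 2·16 + E[c₂])/3 = (51 − 32 + 16.1)/3 = 11.7.
q₂(high-cost) = (51 − 17 − 11.7)/2 = 11.15.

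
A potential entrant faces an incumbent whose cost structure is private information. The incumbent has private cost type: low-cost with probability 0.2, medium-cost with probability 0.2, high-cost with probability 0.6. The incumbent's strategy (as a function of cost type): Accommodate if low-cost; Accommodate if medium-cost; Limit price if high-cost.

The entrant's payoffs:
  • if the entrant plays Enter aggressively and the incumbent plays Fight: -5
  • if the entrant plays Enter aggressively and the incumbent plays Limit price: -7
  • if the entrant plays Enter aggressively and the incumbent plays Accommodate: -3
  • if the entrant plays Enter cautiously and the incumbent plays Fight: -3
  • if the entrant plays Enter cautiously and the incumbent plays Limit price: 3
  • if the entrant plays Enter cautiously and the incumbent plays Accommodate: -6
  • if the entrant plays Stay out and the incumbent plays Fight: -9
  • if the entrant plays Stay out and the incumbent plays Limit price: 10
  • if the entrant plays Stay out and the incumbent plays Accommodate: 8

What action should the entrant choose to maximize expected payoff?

Stay out

Compute the entrant's expected payoff for each action, taking the expectation over the incumbent's type.
E[Enter aggressively] = 0.2·(-3) + 0.2·(-3) + 0.6·(-7) = -5.4
E[Enter cautiously] = 0.2·(-6) + 0.2·(-6) + 0.6·(3) = -0.6
E[Stay out] = 0.2·(8) + 0.2·(8) + 0.6·(10) = 9.2
Best response: Stay out (9.2 is the largest).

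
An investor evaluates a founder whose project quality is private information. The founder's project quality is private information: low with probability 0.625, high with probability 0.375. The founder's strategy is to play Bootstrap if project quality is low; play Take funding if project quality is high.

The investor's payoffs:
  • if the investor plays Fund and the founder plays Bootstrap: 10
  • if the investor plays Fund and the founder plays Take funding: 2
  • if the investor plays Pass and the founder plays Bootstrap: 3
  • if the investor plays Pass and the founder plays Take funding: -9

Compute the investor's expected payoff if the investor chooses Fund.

Take the expectation over the founder's project quality, weighting each type's action by its prior probability.
E[Fund] = 0.625·10 + 0.375·2 = 6.25 + 0.75 = 7

7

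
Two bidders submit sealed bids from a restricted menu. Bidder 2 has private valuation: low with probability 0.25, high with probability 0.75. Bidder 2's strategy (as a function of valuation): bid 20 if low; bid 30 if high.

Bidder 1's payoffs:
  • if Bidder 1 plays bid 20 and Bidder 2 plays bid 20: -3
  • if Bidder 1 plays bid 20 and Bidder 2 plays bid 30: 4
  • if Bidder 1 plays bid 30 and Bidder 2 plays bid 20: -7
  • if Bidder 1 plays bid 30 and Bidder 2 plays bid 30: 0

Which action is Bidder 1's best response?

E[bid 20] = 0.25·(-3) + 0.75·(4) = 2.25
E[bid 30] = 0.25·(-7) + 0.75·(0) = -1.75
Best response: bid 20 (2.25 is the largest).

bid 20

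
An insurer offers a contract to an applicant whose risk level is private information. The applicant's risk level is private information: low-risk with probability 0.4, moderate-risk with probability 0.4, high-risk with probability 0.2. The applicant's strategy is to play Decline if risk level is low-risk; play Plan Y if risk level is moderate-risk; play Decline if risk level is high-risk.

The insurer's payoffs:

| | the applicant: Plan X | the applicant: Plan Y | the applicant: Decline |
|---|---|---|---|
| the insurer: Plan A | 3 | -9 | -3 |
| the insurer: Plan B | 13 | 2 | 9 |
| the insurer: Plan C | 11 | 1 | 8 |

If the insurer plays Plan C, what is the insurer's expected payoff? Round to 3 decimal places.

E[Plan C] = 0.4·8 + 0.4·1 + 0.2·8 = 3.2 + 0.4 + 1.6 = 5.2

5.200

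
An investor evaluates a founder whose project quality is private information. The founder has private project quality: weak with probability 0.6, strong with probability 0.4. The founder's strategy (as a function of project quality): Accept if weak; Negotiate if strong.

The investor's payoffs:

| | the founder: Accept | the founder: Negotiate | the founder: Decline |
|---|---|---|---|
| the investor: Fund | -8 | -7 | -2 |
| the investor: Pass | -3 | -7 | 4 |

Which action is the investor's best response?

E[Fund] = 0.6·(-8) + 0.4·(-7) = -7.6
E[Pass] = 0.6·(-3) + 0.4·(-7) = -4.6
Best response: Pass (-4.6 is the largest).

Pass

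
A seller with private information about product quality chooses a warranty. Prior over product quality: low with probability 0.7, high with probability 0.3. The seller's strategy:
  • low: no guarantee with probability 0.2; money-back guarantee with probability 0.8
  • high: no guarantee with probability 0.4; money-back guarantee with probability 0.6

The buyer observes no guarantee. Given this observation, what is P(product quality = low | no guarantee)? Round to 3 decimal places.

P(no guarantee) = 0.7·0.2 + 0.3·0.4 = 0.26
P(low | no guarantee) = (0.7·0.2) / 0.26 = 0.14 / 0.26 = 0.538462

0.538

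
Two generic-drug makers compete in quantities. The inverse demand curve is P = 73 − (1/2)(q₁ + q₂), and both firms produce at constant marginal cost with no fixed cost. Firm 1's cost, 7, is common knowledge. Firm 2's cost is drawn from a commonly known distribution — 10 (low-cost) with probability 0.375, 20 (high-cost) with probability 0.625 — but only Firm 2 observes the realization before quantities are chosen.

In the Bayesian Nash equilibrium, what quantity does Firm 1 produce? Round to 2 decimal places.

Type-c best response for Firm 2: q₂(c) = (73 − c) − q₁/2.
Firm 1 maximizes expected profit; its first-order condition is 73 − q₁ − (1/2)E[q₂] − 7 = 0.
Substituting E[q₂] and solving: E[c₂] = 16.25, so q₁ = (73 − 2·7 + 16.25)/(3/2) = 50.1667.

50.17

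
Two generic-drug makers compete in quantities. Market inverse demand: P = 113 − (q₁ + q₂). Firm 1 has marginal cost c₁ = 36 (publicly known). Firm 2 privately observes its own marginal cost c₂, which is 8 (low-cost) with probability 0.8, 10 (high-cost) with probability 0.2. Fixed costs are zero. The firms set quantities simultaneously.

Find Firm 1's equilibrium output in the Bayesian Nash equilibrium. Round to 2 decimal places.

Firm 2 with cost c maximizes (113 − (q₁+q₂) − c)·q₂, giving q₂(c) = (113 − c − q₁)/2.
E[c₂] = 0.8·8 + 0.2·10 = 8.4
Firm 1's FOC against E[q₂] yields q₁ = (113 − 2·36 + E[c₂])/3 = (113 − 72 + 8.4)/3 = 16.4667.

16.47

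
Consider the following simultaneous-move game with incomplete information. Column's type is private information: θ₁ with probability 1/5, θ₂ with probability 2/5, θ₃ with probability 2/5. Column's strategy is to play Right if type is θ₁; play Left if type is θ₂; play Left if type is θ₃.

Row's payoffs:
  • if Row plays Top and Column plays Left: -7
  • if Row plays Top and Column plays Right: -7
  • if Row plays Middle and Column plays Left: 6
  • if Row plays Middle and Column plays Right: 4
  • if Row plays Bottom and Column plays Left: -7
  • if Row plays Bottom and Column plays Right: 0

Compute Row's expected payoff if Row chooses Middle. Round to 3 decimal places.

5.600

E[Middle] = 1/5·4 + 2/5·6 + 2/5·6 = 4/5 + 12/5 + 12/5 = 28/5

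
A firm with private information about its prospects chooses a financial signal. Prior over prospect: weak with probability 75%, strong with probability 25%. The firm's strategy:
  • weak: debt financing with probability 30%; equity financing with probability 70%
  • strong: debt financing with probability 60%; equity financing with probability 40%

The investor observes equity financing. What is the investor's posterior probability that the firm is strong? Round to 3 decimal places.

0.160

P(equity financing) = 0.75·0.7 + 0.25·0.4 = 0.625
P(strong | equity financing) = (0.25·0.4) / 0.625 = 0.1 / 0.625 = 0.16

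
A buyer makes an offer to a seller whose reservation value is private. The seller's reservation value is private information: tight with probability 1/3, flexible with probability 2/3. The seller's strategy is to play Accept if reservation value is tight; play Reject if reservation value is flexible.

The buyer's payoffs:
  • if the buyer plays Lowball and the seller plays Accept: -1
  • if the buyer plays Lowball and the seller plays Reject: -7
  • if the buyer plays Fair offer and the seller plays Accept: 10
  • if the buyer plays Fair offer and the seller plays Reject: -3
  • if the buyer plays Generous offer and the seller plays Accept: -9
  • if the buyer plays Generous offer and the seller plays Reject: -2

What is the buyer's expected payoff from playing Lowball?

Take the expectation over the seller's reservation value, weighting each type's action by its prior probability.
E[Lowball] = 1/3·(-1) + 2/3·(-7) = (-1/3) + (-14/3) = -5

-5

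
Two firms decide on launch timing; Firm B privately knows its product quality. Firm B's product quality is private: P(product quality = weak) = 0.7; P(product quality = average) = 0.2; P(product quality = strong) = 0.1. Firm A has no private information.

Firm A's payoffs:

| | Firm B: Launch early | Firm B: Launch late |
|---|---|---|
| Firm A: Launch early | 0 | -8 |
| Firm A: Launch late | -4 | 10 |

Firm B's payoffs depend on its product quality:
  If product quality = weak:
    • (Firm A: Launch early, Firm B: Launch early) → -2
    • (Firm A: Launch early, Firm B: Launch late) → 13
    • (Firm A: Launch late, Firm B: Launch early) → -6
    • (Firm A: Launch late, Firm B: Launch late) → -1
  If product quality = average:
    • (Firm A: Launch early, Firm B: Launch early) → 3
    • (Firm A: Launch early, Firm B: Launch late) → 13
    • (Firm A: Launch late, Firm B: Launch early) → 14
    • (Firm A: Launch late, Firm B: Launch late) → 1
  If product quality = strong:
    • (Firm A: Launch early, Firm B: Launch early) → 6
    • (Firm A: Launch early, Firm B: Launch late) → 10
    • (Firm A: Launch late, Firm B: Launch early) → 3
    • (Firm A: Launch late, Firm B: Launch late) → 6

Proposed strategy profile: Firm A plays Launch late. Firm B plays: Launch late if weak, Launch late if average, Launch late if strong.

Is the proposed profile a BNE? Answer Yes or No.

No

Firm A plays Launch late: E[Launch late] = 0.7·(10) + 0.2·(10) + 0.1·(10) = 10; E[Launch early] = -8. Best-responding. ✓
Firm B (product quality weak), facing Launch late: Launch early gives -6, Launch late gives -1. Proposed Launch late is best. ✓
Firm B (product quality average), facing Launch late: Launch early gives 14, Launch late gives 1. Proposed Launch late is not best — profitable deviation exists. ✗
Firm B (product quality strong), facing Launch late: Launch early gives 3, Launch late gives 6. Proposed Launch late is best. ✓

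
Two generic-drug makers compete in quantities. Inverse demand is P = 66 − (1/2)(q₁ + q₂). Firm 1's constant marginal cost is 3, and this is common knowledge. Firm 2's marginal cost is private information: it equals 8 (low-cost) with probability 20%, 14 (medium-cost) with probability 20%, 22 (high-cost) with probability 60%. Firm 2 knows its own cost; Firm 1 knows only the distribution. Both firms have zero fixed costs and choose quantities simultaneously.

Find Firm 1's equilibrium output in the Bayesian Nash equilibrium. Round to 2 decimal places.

Type-c best response for Firm 2: q₂(c) = (66 − c) − q₁/2.
Firm 1 maximizes expected profit; its first-order condition is 66 − q₁ − (1/2)E[q₂] − 3 = 0.
Substituting E[q₂] and solving: E[c₂] = 17.6, so q₁ = (66 − 2·3 + 17.6)/(3/2) = 51.7333.

51.73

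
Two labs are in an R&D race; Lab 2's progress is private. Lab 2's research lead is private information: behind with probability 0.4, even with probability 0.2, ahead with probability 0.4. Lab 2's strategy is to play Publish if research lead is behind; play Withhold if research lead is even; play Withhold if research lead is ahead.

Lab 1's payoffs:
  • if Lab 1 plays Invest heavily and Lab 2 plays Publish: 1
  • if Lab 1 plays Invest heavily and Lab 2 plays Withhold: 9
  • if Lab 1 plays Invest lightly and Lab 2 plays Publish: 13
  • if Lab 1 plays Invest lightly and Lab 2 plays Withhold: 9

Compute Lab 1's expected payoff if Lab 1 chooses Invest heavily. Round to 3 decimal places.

5.800

Take the expectation over Lab 2's research lead, weighting each type's action by its prior probability.
E[Invest heavily] = 0.4·1 + 0.2·9 + 0.4·9 = 0.4 + 1.8 + 3.6 = 5.8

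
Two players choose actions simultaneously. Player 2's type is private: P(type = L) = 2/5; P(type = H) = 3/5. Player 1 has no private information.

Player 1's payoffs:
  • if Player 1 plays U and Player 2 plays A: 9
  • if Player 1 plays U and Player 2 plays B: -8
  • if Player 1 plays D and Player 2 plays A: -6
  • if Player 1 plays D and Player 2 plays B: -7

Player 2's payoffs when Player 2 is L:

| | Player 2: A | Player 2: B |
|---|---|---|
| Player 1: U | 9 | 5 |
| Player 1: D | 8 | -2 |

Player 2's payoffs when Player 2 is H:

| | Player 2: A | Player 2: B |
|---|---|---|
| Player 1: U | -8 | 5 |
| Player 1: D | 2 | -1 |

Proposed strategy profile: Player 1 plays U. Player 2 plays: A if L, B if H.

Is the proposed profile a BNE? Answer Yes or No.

Player 1 plays U: E[U] = 2/5·(9) + 3/5·(-8) = -6/5; E[D] = -33/5. Best-responding. ✓
Player 2 (type L), facing U: A gives 9, B gives 5. Proposed A is best. ✓
Player 2 (type H), facing U: A gives -8, B gives 5. Proposed B is best. ✓

Yes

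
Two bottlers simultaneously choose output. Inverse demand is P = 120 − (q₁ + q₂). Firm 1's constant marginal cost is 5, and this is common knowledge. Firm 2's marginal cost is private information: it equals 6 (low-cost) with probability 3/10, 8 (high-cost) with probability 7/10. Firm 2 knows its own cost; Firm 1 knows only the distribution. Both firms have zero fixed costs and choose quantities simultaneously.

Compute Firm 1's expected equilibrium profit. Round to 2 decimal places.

1531.42

Firm 2 with cost c maximizes (120 − (q₁+q₂) − c)·q₂, giving q₂(c) = (120 − c − q₁)/2.
E[c₂] = 3/10·6 + 7/10·8 = 7.4
Firm 1's FOC against E[q₂] yields q₁ = (120 − 2·5 + E[c₂])/3 = (120 − 10 + 7.4)/3 = 39.1333.
E[P] = 120 − (q₁ + E[q₂]) = 44.1333; Firm 1's expected profit = (E[P] − 5)·q₁ = (44.1333 − 5)·39.1333 = 1531.42.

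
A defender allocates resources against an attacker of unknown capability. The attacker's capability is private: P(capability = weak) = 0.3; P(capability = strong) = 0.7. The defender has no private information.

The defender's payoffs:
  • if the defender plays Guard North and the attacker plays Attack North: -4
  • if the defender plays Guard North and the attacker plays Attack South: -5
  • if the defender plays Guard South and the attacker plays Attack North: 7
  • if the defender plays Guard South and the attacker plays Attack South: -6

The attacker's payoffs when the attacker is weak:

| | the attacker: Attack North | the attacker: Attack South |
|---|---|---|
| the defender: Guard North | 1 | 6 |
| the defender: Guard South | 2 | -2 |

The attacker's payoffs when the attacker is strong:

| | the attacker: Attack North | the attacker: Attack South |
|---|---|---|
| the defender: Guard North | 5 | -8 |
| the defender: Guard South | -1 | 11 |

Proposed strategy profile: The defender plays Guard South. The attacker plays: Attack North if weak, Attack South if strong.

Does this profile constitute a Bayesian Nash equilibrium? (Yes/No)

Yes

The defender plays Guard South: E[Guard South] = 0.3·(7) + 0.7·(-6) = -2.1; E[Guard North] = -4.7. Best-responding. ✓
The attacker (capability weak), facing Guard South: Attack North gives 2, Attack South gives -2. Proposed Attack North is best. ✓
The attacker (capability strong), facing Guard South: Attack North gives -1, Attack South gives 11. Proposed Attack South is best. ✓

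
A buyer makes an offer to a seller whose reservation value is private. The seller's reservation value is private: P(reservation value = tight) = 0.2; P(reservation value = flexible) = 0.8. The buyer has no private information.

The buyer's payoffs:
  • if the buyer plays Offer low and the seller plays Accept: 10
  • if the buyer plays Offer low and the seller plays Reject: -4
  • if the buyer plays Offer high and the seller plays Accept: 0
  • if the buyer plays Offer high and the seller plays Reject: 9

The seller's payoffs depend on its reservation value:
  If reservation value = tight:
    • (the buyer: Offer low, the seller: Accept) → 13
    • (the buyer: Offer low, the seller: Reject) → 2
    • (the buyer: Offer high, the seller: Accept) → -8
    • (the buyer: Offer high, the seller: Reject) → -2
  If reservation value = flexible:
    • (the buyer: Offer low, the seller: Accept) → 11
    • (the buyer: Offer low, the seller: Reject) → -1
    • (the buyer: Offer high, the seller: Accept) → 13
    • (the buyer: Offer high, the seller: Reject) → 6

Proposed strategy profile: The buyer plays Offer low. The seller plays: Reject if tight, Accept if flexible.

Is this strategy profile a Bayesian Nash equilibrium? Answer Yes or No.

No

A profile is a BNE iff every type of every player is best-responding given beliefs about the other side.
The buyer plays Offer low: E[Offer low] = 0.2·(-4) + 0.8·(10) = 7.2; E[Offer high] = 1.8. Best-responding. ✓
The seller (reservation value tight), facing Offer low: Accept gives 13, Reject gives 2. Proposed Reject is not best — profitable deviation exists. ✗
The seller (reservation value flexible), facing Offer low: Accept gives 11, Reject gives -1. Proposed Accept is best. ✓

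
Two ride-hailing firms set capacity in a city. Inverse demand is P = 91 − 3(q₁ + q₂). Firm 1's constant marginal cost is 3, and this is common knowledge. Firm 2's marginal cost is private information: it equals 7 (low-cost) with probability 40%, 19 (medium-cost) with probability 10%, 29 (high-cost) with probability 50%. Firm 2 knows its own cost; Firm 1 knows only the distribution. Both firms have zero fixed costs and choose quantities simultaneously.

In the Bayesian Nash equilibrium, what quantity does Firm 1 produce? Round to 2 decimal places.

11.58

Each type of Firm 2 best-responds to q₁; Firm 1 best-responds to the expected q₂ over Firm 2's types.
Firm 2 with cost c maximizes (91 − 3(q₁+q₂) − c)·q₂, giving q₂(c) = (91 − c − 3q₁)/6.
E[c₂] = 0.4·7 + 0.1·19 + 0.5·29 = 19.2
Firm 1's FOC against E[q₂] yields q₁ = (91 − 2·3 + E[c₂])/9 = (91 − 6 + 19.2)/9 = 11.5778.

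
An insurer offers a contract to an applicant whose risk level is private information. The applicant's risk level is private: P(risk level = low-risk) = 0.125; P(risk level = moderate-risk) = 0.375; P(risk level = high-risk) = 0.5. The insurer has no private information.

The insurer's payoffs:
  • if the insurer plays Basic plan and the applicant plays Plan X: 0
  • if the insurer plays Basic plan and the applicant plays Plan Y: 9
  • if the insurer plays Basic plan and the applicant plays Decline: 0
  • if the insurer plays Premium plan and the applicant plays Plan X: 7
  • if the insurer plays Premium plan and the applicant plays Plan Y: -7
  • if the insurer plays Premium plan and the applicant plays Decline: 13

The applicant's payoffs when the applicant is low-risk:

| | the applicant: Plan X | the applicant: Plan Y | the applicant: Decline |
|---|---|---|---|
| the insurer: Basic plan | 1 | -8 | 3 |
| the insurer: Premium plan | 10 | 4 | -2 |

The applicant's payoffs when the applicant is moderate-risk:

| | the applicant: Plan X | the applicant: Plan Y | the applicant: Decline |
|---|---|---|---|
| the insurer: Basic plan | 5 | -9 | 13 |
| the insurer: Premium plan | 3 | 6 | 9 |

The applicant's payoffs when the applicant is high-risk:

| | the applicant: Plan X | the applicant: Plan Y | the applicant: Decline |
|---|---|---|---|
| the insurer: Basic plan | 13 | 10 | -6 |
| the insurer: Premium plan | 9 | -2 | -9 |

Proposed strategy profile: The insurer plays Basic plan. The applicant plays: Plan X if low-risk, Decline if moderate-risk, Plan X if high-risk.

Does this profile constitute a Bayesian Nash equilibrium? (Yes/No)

No

A profile is a BNE iff every type of every player is best-responding given beliefs about the other side.
The insurer plays Basic plan: E[Basic plan] = 0.125·(0) + 0.375·(0) + 0.5·(0) = 0; E[Premium plan] = 9.25. Not best-responding. ✗
The applicant (risk level low-risk), facing Basic plan: Plan X gives 1, Plan Y gives -8, Decline gives 3. Proposed Plan X is not best — profitable deviation exists. ✗
The applicant (risk level moderate-risk), facing Basic plan: Plan X gives 5, Plan Y gives -9, Decline gives 13. Proposed Decline is best. ✓
The applicant (risk level high-risk), facing Basic plan: Plan X gives 13, Plan Y gives 10, Decline gives -6. Proposed Plan X is best. ✓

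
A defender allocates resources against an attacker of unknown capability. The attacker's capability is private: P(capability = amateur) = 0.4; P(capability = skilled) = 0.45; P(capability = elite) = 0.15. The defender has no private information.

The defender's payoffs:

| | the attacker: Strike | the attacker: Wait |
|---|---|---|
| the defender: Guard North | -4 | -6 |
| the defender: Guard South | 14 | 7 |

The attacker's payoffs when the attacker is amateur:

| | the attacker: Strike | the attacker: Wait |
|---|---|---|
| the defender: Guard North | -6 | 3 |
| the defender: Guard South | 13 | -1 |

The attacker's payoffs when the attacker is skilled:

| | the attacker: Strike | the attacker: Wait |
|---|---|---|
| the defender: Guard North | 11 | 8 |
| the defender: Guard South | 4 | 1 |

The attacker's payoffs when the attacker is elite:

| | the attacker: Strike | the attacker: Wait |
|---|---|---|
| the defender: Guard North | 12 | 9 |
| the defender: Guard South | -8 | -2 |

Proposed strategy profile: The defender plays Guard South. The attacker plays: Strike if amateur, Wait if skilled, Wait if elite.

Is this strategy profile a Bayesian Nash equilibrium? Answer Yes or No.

No

The defender plays Guard South: E[Guard South] = 0.4·(14) + 0.45·(7) + 0.15·(7) = 9.8; E[Guard North] = -5.2. Best-responding. ✓
The attacker (capability amateur), facing Guard South: Strike gives 13, Wait gives -1. Proposed Strike is best. ✓
The attacker (capability skilled), facing Guard South: Strike gives 4, Wait gives 1. Proposed Wait is not best — profitable deviation exists. ✗
The attacker (capability elite), facing Guard South: Strike gives -8, Wait gives -2. Proposed Wait is best. ✓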